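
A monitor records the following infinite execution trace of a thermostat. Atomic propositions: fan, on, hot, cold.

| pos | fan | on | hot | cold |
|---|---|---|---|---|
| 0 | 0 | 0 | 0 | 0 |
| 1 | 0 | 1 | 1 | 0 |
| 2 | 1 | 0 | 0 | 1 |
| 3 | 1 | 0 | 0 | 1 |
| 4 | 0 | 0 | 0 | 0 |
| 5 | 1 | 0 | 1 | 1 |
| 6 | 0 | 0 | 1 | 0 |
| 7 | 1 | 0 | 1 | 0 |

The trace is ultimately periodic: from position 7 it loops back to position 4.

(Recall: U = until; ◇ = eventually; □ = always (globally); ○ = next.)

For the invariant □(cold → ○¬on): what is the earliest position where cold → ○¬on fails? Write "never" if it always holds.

cold → ○¬on holds at every position 0..7, and those are all the positions the trace ever visits, so the invariant □(cold → ○¬on) is never violated.

never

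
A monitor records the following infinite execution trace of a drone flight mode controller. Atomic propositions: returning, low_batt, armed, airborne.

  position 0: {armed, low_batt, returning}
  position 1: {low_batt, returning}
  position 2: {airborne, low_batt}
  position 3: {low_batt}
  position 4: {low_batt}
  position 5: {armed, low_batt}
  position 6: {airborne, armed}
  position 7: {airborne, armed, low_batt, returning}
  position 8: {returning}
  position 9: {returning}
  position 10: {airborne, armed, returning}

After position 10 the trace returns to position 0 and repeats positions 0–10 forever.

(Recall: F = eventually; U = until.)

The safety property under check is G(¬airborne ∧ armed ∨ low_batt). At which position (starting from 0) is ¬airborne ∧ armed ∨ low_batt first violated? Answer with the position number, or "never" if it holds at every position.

Check ¬airborne ∧ armed ∨ low_batt at each position in order: 0 ✓, 1 ✓, 2 ✓, 3 ✓, 4 ✓, 5 ✓.
At position 6 the labels are {airborne, armed}, so ¬airborne ∧ armed ∨ low_batt is false there. This is the first violation.

6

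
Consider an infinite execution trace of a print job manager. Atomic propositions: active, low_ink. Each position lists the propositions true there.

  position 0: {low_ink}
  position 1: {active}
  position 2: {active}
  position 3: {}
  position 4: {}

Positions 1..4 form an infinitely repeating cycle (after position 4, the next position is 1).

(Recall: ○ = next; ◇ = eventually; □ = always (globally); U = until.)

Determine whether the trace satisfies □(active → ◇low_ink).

active → ◇low_ink must hold at every position from 0 onward. It fails at position 1, so □(active → ◇low_ink) is false.
Positions where active holds: 1, 2.
Check ◇low_ink at each: 1→fails, 2→fails.

Does not hold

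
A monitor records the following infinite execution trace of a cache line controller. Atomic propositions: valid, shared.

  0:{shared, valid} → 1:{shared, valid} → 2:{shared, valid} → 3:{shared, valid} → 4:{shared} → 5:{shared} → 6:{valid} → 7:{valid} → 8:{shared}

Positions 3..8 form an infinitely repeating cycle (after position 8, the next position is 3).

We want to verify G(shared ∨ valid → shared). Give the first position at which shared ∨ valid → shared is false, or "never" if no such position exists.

Check shared ∨ valid → shared at each position in order: 0 ✓, 1 ✓, 2 ✓, 3 ✓, 4 ✓, 5 ✓.
At position 6 the labels are {valid}, so shared ∨ valid → shared is false there. This is the first violation.

6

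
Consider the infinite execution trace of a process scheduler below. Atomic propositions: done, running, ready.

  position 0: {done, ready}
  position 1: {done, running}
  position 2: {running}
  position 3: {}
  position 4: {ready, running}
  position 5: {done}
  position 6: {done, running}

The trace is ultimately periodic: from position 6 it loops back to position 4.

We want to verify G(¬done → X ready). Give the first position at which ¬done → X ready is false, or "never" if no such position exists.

2

Check ¬done → X ready at each position in order: 0 ✓, 1 ✓.
At position 2 the labels are {running} and the next position 3 has {}, so ¬done → X ready is false there. This is the first violation.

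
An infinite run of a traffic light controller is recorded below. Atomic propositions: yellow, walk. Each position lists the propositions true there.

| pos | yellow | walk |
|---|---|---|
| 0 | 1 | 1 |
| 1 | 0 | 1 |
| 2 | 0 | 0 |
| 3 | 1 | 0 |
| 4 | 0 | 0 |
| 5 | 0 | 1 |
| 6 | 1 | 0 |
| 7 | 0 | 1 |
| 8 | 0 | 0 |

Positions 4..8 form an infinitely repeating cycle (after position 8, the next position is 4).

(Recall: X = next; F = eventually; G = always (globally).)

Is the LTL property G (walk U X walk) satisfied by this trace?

walk U X walk must hold at every position from 0 onward. It fails at position 1, so G (walk U X walk) is false.

Violated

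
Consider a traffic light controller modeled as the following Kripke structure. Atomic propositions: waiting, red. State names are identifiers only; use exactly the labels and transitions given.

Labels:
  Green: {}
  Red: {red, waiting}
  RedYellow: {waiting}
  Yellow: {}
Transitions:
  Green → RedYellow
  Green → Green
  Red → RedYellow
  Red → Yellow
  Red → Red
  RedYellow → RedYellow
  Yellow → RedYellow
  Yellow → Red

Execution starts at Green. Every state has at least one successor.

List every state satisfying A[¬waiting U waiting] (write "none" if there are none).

States satisfying ¬waiting: {Green, Yellow}.
States satisfying waiting: {Red, RedYellow}.
States satisfying A[¬waiting U waiting]: {Red, RedYellow, Yellow}.

{Red, RedYellow, Yellow}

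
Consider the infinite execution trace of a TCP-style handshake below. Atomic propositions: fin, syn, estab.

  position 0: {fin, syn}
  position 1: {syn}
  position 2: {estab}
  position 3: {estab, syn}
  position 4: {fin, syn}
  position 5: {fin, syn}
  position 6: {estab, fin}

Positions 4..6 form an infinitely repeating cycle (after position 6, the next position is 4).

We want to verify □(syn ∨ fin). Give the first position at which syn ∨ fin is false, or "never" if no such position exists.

Check syn ∨ fin at each position in order: 0 ✓, 1 ✓.
At position 2 the labels are {estab}, so syn ∨ fin is false there. This is the first violation.

2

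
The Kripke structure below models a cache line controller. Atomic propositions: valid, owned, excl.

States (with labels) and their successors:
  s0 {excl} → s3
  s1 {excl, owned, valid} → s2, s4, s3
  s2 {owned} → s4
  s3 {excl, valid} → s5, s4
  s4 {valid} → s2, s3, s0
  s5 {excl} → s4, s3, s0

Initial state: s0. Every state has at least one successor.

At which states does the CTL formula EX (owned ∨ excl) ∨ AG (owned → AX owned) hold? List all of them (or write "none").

{s0, s1, s3, s4, s5}

States satisfying owned ∨ excl: {s0, s1, s2, s3, s5}.
States satisfying EX (owned ∨ excl): {s0, s1, s3, s4, s5}.
States satisfying owned → AX owned: {s0, s3, s4, s5}.
States satisfying AG (owned → AX owned): ∅.
States satisfying EX (owned ∨ excl) ∨ AG (owned → AX owned): {s0, s1, s3, s4, s5}.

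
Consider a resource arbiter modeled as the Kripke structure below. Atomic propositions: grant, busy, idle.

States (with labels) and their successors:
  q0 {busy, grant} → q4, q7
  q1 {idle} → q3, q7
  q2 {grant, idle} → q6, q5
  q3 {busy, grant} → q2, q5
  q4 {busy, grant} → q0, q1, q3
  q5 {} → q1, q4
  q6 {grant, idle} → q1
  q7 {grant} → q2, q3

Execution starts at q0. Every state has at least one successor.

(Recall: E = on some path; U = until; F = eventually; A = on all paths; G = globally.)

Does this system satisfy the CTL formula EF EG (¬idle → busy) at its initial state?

States satisfying EG (¬idle → busy): {q0, q1, q2, q3, q4, q6}.
States satisfying EF EG (¬idle → busy): {q0, q1, q2, q3, q4, q5, q6, q7}.
Some path from q0 reaches a state where EG (¬idle → busy) holds.
q0 ∈ Sat(EF EG (¬idle → busy)).

Satisfied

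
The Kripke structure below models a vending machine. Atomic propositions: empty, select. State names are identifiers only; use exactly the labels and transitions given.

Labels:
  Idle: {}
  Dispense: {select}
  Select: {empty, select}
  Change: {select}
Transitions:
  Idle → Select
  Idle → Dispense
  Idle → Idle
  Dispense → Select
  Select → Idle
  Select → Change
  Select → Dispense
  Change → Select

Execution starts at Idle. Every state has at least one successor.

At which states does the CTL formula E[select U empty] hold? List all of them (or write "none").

States satisfying select: {Dispense, Select, Change}.
States satisfying empty: {Select}.
States satisfying E[select U empty]: {Dispense, Select, Change}.

{Dispense, Select, Change}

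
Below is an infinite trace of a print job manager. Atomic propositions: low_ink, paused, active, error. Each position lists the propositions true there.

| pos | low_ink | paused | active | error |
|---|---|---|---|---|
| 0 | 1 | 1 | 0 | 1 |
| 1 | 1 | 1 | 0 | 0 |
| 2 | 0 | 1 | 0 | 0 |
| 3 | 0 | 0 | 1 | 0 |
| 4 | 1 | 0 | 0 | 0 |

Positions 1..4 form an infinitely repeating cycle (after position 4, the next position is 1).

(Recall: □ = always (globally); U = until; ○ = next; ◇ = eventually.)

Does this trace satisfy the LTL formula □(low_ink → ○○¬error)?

low_ink → ○○¬error holds at every position 0..4, and those are all positions ever visited, so □(low_ink → ○○¬error) holds.
Positions where low_ink holds: 0, 1, 4.
Check ○○¬error at each: 0→ok, 1→ok, 4→ok.

Satisfied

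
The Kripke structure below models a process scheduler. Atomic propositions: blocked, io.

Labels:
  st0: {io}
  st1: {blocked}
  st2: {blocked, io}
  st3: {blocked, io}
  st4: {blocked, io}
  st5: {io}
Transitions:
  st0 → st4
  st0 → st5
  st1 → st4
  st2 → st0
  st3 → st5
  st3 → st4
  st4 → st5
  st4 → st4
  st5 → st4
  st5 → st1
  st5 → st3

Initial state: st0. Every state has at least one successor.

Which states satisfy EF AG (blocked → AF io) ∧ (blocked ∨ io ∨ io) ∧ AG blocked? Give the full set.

States satisfying AG (blocked → AF io): {st0, st1, st2, st3, st4, st5}.
States satisfying EF AG (blocked → AF io): {st0, st1, st2, st3, st4, st5}.
States satisfying blocked ∨ io: {st0, st1, st2, st3, st4, st5}.
States satisfying blocked ∨ io ∨ io: {st0, st1, st2, st3, st4, st5}.
States satisfying blocked: {st1, st2, st3, st4}.
States satisfying AG blocked: ∅.
States satisfying (blocked ∨ io ∨ io) ∧ AG blocked: ∅.
States satisfying EF AG (blocked → AF io) ∧ (blocked ∨ io ∨ io) ∧ AG blocked: ∅.

none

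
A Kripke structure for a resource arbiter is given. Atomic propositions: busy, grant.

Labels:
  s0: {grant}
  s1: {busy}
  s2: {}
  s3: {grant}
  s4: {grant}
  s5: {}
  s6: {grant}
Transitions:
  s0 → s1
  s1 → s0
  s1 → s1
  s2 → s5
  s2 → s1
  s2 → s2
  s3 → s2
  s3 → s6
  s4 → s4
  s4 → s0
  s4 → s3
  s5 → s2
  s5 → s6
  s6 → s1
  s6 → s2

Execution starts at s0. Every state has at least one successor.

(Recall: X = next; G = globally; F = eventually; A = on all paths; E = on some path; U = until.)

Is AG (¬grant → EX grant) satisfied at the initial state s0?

States satisfying ¬grant → EX grant: {s0, s1, s3, s4, s5, s6}.
States satisfying AG (¬grant → EX grant): {s0, s1}.
Every state reachable from s0 satisfies ¬grant → EX grant.
s0 ∈ Sat(AG (¬grant → EX grant)).

Yes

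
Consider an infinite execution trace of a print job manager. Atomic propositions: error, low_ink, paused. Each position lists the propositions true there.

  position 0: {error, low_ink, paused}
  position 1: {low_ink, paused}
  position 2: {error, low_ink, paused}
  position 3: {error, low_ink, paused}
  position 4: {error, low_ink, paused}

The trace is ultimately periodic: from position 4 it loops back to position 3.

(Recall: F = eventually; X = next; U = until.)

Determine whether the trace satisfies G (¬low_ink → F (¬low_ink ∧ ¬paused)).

Yes

¬low_ink → F (¬low_ink ∧ ¬paused) holds at every position 0..4, and those are all positions ever visited, so G (¬low_ink → F (¬low_ink ∧ ¬paused)) holds.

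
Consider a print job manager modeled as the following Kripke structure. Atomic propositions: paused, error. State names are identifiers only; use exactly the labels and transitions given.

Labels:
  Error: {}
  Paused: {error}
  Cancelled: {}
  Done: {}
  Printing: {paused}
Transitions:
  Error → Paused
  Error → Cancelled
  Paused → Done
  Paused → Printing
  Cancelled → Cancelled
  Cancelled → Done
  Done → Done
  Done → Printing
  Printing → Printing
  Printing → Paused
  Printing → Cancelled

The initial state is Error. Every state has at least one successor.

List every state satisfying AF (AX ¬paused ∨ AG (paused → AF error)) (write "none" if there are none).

States satisfying AX ¬paused ∨ AG (paused → AF error): {Error, Cancelled}.
States satisfying AF (AX ¬paused ∨ AG (paused → AF error)): {Error, Cancelled}.

{Error, Cancelled}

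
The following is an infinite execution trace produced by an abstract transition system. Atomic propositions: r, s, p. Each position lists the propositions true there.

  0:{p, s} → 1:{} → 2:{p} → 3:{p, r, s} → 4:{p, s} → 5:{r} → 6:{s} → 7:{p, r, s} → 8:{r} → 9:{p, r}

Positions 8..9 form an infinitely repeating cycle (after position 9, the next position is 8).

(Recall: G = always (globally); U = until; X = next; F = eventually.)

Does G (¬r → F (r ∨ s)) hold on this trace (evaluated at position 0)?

Holds

¬r → F (r ∨ s) holds at every position 0..9, and those are all positions ever visited, so G (¬r → F (r ∨ s)) holds.
Positions where ¬r holds: 0, 1, 2, 4, 6.
Check F (r ∨ s) at each: 0→ok, 1→ok, 2→ok, 4→ok, 6→ok.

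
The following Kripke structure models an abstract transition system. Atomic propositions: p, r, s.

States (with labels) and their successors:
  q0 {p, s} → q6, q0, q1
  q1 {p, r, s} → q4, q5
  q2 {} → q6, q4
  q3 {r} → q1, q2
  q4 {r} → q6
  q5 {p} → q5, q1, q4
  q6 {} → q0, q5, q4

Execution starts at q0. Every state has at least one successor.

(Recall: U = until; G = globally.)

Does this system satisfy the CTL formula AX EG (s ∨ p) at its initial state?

Violated

States satisfying EG (s ∨ p): {q0, q1, q5}.
States satisfying AX EG (s ∨ p): ∅.
q0 ∉ Sat(AX EG (s ∨ p)).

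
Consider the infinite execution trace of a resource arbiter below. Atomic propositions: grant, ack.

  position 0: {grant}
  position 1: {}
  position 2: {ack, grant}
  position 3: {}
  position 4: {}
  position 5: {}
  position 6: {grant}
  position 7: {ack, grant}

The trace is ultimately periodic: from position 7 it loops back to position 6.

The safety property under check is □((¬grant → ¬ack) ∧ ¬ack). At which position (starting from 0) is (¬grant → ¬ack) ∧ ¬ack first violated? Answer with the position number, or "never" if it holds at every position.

Check (¬grant → ¬ack) ∧ ¬ack at each position in order: 0 ✓, 1 ✓.
At position 2 the labels are {ack, grant}, so (¬grant → ¬ack) ∧ ¬ack is false there. This is the first violation.

2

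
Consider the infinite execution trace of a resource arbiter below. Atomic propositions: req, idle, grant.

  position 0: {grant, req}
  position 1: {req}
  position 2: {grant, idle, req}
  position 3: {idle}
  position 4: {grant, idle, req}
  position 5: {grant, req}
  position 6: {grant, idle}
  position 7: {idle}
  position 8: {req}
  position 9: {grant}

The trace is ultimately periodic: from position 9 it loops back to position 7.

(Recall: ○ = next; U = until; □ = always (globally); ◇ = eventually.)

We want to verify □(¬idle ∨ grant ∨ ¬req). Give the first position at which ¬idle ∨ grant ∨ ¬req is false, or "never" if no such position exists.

¬idle ∨ grant ∨ ¬req holds at every position 0..9, and those are all the positions the trace ever visits, so the invariant □(¬idle ∨ grant ∨ ¬req) is never violated.

never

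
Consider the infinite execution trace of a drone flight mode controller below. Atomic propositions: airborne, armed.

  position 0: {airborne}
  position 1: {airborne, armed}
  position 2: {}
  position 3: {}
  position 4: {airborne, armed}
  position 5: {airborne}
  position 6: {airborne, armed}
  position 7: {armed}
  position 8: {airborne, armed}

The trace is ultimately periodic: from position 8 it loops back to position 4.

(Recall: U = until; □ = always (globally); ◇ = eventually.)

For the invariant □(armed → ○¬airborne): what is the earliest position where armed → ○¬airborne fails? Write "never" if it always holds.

Check armed → ○¬airborne at each position in order: 0 ✓, 1 ✓, 2 ✓, 3 ✓.
At position 4 the labels are {airborne, armed} and the next position 5 has {airborne}, so armed → ○¬airborne is false there. This is the first violation.

4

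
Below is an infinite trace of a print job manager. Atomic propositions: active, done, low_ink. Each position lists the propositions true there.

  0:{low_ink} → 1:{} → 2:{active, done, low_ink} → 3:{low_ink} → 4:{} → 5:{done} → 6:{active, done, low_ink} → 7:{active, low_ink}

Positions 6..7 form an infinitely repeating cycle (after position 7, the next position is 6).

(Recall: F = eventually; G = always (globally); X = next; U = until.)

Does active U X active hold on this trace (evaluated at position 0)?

Violated

Walking from position 0: at position 0, X active has not yet held and active fails, so active U X active is false.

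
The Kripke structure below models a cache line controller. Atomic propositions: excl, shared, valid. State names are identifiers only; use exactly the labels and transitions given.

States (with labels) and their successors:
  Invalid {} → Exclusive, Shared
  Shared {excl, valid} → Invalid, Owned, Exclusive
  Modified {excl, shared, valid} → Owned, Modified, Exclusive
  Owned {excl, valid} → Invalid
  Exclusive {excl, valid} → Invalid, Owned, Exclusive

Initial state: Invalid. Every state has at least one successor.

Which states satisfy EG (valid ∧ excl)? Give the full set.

{Shared, Modified, Exclusive}

States satisfying valid ∧ excl: {Shared, Modified, Owned, Exclusive}.
States satisfying EG (valid ∧ excl): {Shared, Modified, Exclusive}.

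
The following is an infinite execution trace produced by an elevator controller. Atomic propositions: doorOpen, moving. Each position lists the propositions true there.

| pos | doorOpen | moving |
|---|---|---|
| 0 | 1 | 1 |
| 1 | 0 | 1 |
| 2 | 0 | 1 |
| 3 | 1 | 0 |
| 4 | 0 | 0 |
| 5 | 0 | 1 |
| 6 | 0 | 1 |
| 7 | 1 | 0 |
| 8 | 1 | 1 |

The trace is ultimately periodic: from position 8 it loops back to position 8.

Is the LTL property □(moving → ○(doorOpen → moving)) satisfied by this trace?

moving → ○(doorOpen → moving) must hold at every position from 0 onward. It fails at position 2, so □(moving → ○(doorOpen → moving)) is false.
Positions where moving holds: 0, 1, 2, 5, 6, 8.
Check ○(doorOpen → moving) at each: 0→ok, 1→ok, 2→fails, 5→ok, 6→fails, 8→ok.

Does not hold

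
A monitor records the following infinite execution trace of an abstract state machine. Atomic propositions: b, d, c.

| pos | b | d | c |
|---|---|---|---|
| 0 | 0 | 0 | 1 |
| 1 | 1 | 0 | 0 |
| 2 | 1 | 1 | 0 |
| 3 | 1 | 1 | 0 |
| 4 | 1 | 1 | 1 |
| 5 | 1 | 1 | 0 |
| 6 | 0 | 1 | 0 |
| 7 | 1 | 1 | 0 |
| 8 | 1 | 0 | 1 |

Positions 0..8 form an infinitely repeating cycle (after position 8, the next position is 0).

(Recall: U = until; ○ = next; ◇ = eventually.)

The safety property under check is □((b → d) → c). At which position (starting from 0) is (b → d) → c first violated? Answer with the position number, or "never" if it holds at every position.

Check (b → d) → c at each position in order: 0 ✓, 1 ✓.
At position 2 the labels are {b, d}, so (b → d) → c is false there. This is the first violation.

2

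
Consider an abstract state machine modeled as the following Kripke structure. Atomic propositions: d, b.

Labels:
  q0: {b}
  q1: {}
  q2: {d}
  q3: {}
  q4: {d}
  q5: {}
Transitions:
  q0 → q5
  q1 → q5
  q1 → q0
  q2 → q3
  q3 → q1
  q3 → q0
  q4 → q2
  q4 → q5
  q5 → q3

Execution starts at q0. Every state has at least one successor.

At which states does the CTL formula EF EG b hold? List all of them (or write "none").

none

States satisfying EG b: ∅.
States satisfying EF EG b: ∅.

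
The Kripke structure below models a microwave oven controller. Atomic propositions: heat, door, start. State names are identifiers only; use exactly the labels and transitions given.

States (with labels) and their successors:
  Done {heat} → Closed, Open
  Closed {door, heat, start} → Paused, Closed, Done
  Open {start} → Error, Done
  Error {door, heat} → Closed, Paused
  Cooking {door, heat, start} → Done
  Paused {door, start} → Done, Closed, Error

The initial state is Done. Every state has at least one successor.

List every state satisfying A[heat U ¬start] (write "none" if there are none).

{Done, Error, Cooking}

States satisfying heat: {Done, Closed, Error, Cooking}.
States satisfying ¬start: {Done, Error}.
States satisfying A[heat U ¬start]: {Done, Error, Cooking}.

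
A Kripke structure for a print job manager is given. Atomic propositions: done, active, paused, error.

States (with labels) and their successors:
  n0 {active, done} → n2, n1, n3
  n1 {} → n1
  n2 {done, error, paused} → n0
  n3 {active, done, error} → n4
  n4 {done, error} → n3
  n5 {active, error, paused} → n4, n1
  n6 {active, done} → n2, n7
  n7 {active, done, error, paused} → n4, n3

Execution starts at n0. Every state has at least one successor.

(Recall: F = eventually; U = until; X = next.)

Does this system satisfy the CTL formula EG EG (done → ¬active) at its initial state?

No

States satisfying EG (done → ¬active): {n1, n5}.
States satisfying EG EG (done → ¬active): {n1, n5}.
No suitable path/successor from n0 witnesses the formula.
n0 ∉ Sat(EG EG (done → ¬active)).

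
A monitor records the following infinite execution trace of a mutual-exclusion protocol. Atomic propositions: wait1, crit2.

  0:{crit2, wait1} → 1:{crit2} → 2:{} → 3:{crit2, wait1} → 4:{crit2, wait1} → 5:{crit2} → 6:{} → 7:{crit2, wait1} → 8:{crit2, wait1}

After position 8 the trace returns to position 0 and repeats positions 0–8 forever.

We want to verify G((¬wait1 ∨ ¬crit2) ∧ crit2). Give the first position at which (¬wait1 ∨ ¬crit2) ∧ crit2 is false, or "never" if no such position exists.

0

At position 0 the labels are {crit2, wait1}, so (¬wait1 ∨ ¬crit2) ∧ crit2 is false there. This is the first violation.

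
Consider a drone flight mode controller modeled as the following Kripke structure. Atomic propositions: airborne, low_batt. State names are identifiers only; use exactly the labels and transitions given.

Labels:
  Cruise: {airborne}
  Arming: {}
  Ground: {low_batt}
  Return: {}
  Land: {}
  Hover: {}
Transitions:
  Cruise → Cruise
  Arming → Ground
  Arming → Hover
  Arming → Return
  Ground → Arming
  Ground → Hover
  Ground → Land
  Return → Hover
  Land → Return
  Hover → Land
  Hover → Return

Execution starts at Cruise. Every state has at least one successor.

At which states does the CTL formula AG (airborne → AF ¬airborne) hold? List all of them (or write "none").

States satisfying airborne → AF ¬airborne: {Arming, Ground, Return, Land, Hover}.
States satisfying AG (airborne → AF ¬airborne): {Arming, Ground, Return, Land, Hover}.

{Arming, Ground, Return, Land, Hover}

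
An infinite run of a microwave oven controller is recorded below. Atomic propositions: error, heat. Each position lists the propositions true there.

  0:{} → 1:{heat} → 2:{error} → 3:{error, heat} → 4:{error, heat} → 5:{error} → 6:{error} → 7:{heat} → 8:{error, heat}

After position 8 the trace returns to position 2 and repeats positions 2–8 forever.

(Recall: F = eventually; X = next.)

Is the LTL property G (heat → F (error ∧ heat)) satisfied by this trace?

heat → F (error ∧ heat) holds at every position 0..8, and those are all positions ever visited, so G (heat → F (error ∧ heat)) holds.
Positions where heat holds: 1, 3, 4, 7, 8.
Check F (error ∧ heat) at each: 1→ok, 3→ok, 4→ok, 7→ok, 8→ok.

Satisfied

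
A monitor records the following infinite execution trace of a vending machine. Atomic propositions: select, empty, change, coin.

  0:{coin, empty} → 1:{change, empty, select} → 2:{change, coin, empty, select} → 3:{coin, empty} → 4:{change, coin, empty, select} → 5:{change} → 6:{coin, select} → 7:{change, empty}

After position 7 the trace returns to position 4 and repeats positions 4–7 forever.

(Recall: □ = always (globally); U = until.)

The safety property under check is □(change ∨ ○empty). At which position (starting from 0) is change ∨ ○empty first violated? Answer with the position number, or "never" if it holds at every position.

never

change ∨ ○empty holds at every position 0..7, and those are all the positions the trace ever visits, so the invariant □(change ∨ ○empty) is never violated.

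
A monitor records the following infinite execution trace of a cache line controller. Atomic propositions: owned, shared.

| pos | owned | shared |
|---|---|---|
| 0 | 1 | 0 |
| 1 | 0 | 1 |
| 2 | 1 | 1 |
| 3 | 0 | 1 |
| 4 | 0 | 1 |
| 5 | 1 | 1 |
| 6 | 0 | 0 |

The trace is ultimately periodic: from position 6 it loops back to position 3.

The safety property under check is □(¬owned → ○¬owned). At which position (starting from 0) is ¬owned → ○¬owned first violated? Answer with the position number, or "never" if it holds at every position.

1

Check ¬owned → ○¬owned at each position in order: 0 ✓.
At position 1 the labels are {shared} and the next position 2 has {owned, shared}, so ¬owned → ○¬owned is false there. This is the first violation.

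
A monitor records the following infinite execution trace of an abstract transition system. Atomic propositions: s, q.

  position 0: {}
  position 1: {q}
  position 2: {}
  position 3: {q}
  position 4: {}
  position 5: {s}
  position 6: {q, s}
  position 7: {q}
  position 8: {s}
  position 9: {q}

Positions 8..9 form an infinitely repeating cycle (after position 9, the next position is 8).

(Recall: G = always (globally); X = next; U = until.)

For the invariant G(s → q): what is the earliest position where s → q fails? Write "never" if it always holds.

5

Check s → q at each position in order: 0 ✓, 1 ✓, 2 ✓, 3 ✓, 4 ✓.
At position 5 the labels are {s}, so s → q is false there. This is the first violation.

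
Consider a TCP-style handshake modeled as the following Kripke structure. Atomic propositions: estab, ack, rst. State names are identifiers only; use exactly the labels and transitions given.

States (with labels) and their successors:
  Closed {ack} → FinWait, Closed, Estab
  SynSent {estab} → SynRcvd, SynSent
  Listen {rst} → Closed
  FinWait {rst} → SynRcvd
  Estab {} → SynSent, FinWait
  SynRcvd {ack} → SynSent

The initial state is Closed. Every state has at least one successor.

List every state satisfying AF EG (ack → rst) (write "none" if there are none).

States satisfying EG (ack → rst): {SynSent, Estab}.
States satisfying AF EG (ack → rst): {SynSent, FinWait, Estab, SynRcvd}.

{SynSent, FinWait, Estab, SynRcvd}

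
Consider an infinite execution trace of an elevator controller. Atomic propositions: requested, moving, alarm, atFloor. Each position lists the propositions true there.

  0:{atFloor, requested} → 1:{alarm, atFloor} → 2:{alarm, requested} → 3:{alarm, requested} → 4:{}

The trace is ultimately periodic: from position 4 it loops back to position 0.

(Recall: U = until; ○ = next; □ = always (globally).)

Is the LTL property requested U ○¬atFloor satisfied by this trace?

Holds

Walking from position 0: ○¬atFloor first holds at position 1, and requested holds at every earlier position along the way, so requested U ○¬atFloor holds.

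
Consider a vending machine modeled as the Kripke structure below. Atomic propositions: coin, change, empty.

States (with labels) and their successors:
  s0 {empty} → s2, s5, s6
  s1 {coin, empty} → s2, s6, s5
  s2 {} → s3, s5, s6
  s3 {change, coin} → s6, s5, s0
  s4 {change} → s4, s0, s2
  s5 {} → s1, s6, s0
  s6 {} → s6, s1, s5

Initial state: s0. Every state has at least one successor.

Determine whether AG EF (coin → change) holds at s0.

Satisfied

States satisfying EF (coin → change): {s0, s1, s2, s3, s4, s5, s6}.
States satisfying AG EF (coin → change): {s0, s1, s2, s3, s4, s5, s6}.
Every state reachable from s0 satisfies EF (coin → change).
s0 ∈ Sat(AG EF (coin → change)).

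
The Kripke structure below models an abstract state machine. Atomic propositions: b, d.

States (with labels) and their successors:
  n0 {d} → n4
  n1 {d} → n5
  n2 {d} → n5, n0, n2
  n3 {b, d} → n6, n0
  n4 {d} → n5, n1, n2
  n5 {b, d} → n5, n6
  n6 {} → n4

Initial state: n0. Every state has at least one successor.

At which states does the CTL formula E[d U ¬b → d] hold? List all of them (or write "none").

States satisfying d: {n0, n1, n2, n3, n4, n5}.
States satisfying ¬b → d: {n0, n1, n2, n3, n4, n5}.
States satisfying E[d U ¬b → d]: {n0, n1, n2, n3, n4, n5}.

{n0, n1, n2, n3, n4, n5}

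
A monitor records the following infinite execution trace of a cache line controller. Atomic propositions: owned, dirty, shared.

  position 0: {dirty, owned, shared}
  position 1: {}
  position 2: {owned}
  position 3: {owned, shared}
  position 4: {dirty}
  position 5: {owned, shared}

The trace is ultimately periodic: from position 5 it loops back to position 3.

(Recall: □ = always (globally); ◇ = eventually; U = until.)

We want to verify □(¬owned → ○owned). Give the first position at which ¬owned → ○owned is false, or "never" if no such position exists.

¬owned → ○owned holds at every position 0..5, and those are all the positions the trace ever visits, so the invariant □(¬owned → ○owned) is never violated.

never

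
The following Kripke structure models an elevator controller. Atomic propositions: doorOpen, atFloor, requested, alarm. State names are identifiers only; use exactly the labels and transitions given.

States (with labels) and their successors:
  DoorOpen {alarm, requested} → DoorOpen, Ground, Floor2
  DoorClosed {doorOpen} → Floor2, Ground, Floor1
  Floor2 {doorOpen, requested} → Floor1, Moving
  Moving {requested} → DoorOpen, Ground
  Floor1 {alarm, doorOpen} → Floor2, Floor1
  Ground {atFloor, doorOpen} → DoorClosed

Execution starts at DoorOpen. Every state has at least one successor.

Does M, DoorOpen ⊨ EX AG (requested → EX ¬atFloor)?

Yes

States satisfying AG (requested → EX ¬atFloor): {DoorOpen, DoorClosed, Floor2, Moving, Floor1, Ground}.
States satisfying EX AG (requested → EX ¬atFloor): {DoorOpen, DoorClosed, Floor2, Moving, Floor1, Ground}.
DoorOpen ∈ Sat(EX AG (requested → EX ¬atFloor)).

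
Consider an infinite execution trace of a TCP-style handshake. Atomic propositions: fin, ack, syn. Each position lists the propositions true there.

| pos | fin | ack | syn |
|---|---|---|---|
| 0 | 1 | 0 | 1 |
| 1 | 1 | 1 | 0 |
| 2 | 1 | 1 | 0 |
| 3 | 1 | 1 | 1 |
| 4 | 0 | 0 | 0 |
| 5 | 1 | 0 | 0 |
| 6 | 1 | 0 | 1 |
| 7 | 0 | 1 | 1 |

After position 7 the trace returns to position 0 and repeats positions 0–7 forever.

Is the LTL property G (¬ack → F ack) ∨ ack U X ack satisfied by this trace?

¬ack → F ack holds at every position 0..7, and those are all positions ever visited, so G (¬ack → F ack) holds.
Positions where ¬ack holds: 0, 4, 5, 6.
Check F ack at each: 0→ok, 4→ok, 5→ok, 6→ok.
Walking from position 0: X ack first holds at position 0, and ack holds at every earlier position along the way, so ack U X ack holds.
At position 0: G (¬ack → F ack) is true; ack U X ack is true; so G (¬ack → F ack) ∨ ack U X ack is true.

Holds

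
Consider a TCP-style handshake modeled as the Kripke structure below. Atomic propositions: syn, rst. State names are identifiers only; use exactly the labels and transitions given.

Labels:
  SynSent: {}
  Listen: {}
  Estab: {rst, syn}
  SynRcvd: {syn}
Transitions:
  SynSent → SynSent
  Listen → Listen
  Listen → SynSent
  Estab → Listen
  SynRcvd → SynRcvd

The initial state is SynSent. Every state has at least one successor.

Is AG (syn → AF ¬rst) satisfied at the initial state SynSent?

States satisfying syn → AF ¬rst: {SynSent, Listen, Estab, SynRcvd}.
States satisfying AG (syn → AF ¬rst): {SynSent, Listen, Estab, SynRcvd}.
Every state reachable from SynSent satisfies syn → AF ¬rst.
SynSent ∈ Sat(AG (syn → AF ¬rst)).

Satisfied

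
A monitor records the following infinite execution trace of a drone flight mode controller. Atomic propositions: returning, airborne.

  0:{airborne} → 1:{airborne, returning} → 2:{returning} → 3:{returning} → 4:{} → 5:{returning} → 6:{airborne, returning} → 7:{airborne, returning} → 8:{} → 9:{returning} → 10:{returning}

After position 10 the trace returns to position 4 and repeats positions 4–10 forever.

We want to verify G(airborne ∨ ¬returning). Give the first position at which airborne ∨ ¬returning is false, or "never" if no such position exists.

2

Check airborne ∨ ¬returning at each position in order: 0 ✓, 1 ✓.
At position 2 the labels are {returning}, so airborne ∨ ¬returning is false there. This is the first violation.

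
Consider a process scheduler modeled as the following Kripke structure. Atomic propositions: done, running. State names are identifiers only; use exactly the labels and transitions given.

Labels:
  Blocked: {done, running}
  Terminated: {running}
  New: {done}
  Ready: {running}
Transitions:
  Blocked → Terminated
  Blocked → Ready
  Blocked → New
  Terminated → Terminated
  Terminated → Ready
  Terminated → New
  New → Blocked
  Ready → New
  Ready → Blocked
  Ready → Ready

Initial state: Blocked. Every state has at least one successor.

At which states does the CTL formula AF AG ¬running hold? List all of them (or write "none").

States satisfying AG ¬running: ∅.
States satisfying AF AG ¬running: ∅.

none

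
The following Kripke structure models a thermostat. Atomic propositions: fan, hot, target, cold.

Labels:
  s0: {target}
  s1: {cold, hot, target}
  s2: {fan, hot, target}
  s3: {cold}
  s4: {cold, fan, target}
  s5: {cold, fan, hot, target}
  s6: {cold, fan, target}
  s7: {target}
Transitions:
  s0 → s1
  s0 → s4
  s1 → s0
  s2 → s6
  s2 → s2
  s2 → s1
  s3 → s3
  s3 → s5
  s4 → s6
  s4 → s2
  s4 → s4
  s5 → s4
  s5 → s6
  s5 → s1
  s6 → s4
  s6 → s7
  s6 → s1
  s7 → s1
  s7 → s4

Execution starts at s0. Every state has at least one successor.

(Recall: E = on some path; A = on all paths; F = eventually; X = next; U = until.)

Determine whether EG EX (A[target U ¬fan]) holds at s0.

Yes

States satisfying EX (A[target U ¬fan]): {s0, s1, s2, s3, s5, s6, s7}.
States satisfying EG EX (A[target U ¬fan]): {s0, s1, s2, s3, s5, s6, s7}.
s0 ∈ Sat(EG EX (A[target U ¬fan])).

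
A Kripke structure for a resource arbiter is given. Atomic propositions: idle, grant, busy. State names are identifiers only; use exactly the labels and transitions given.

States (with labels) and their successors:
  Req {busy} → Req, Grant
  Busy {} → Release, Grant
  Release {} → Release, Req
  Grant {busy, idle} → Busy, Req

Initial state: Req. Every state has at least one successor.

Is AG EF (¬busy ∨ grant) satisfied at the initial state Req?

Satisfied

States satisfying EF (¬busy ∨ grant): {Req, Busy, Release, Grant}.
States satisfying AG EF (¬busy ∨ grant): {Req, Busy, Release, Grant}.
Every state reachable from Req satisfies EF (¬busy ∨ grant).
Req ∈ Sat(AG EF (¬busy ∨ grant)).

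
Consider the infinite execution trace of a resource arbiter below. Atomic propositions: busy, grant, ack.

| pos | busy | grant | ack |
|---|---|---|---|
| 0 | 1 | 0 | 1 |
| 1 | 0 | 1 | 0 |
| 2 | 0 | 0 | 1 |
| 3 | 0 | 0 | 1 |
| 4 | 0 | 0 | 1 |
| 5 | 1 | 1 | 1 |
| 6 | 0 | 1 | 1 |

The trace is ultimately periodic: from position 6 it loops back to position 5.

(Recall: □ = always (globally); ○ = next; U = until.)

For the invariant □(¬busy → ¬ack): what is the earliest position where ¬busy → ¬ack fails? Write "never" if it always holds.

Check ¬busy → ¬ack at each position in order: 0 ✓, 1 ✓.
At position 2 the labels are {ack}, so ¬busy → ¬ack is false there. This is the first violation.

2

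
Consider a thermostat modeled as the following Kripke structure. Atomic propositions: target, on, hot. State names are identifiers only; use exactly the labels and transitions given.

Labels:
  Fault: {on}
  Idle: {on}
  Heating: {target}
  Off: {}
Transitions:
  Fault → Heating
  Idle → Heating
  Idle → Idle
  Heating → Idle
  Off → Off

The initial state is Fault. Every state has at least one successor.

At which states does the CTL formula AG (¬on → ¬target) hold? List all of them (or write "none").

States satisfying ¬on → ¬target: {Fault, Idle, Off}.
States satisfying AG (¬on → ¬target): {Off}.

{Off}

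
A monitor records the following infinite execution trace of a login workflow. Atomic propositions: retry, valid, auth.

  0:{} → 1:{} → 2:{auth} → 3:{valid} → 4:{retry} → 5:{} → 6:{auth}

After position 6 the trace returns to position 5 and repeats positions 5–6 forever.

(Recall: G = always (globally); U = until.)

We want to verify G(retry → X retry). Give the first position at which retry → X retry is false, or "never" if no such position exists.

Check retry → X retry at each position in order: 0 ✓, 1 ✓, 2 ✓, 3 ✓.
At position 4 the labels are {retry} and the next position 5 has {}, so retry → X retry is false there. This is the first violation.

4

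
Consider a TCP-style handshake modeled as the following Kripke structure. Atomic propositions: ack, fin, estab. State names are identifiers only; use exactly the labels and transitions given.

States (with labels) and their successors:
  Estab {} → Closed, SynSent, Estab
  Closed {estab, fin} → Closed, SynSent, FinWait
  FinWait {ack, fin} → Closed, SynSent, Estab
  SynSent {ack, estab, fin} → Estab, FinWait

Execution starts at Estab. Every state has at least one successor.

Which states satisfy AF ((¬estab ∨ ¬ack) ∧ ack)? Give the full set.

{FinWait}

States satisfying (¬estab ∨ ¬ack) ∧ ack: {FinWait}.
States satisfying AF ((¬estab ∨ ¬ack) ∧ ack): {FinWait}.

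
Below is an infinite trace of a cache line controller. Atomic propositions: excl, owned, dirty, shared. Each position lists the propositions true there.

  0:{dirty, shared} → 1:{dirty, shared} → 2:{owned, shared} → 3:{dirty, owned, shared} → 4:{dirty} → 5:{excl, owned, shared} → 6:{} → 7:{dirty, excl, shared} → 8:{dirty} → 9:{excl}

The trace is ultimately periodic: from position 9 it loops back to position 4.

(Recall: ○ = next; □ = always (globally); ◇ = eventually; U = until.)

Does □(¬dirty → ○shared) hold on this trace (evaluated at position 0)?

Does not hold

¬dirty → ○shared must hold at every position from 0 onward. It fails at position 5, so □(¬dirty → ○shared) is false.
Positions where ¬dirty holds: 2, 5, 6, 9.
Check ○shared at each: 2→ok, 5→fails, 6→ok, 9→fails.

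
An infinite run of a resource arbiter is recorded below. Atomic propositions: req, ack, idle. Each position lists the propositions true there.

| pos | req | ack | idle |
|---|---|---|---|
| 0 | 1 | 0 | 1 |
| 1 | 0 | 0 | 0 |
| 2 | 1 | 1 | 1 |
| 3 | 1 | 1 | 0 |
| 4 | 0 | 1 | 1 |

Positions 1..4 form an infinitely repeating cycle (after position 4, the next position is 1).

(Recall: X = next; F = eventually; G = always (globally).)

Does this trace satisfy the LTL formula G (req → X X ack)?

Violated

req → X X ack must hold at every position from 0 onward. It fails at position 3, so G (req → X X ack) is false.
Positions where req holds: 0, 2, 3.
Check X X ack at each: 0→ok, 2→ok, 3→fails.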